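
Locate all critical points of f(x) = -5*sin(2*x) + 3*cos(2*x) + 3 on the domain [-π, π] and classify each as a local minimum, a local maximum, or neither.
f'(x) = -6*sin(2*x) - 10*cos(2*x)

Solve f'(x) = 0 on [-π, π]:
  f'(x) = 0 ⇔ -5*cos(2*x) = 3*sin(2*x) ⇔ tan(2*x) = -5/3, i.e. 2*x = arctan(-5/3) + nπ; keep the solutions lying in [-π, π].
  ⇒ x = -pi/2 - atan(5/3)/2 ≈ -2.0860, -atan(5/3)/2 ≈ -0.5152, -atan(5/3)/2 + pi/2 ≈ 1.0556, pi - atan(5/3)/2 ≈ 2.6264

f''(x) = 20*sin(2*x) - 12*cos(2*x)
Second-derivative test at each critical point:
  f''(-2.0860) = 23.3238 > 0 → local minimum
  f''(-0.5152) = -23.3238 < 0 → local maximum
  f''(1.0556) = 23.3238 > 0 → local minimum
  f''(2.6264) = -23.3238 < 0 → local maximum

Critical points: x = -pi/2 - atan(5/3)/2 ≈ -2.0860 (local minimum); x = -atan(5/3)/2 ≈ -0.5152 (local maximum); x = -atan(5/3)/2 + pi/2 ≈ 1.0556 (local minimum); x = pi - atan(5/3)/2 ≈ 2.6264 (local maximum)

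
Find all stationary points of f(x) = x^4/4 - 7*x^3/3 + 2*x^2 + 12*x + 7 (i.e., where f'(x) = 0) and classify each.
f'(x) = x^3 - 7*x^2 + 4*x + 12

Solve f'(x) = 0:
  Factor: x^3 - 7*x^2 + 4*x + 12 = (x - 6)*(x - 2)*(x + 1) = 0.
  ⇒ x = -1, 2, 6

f''(x) = 3*x^2 - 14*x + 4
Second-derivative test at each critical point:
  f''(-1) = 21 > 0 → local minimum
  f''(2) = -12 < 0 → local maximum
  f''(6) = 28 > 0 → local minimum

Critical points: x = -1 (local minimum); x = 2 (local maximum); x = 6 (local minimum)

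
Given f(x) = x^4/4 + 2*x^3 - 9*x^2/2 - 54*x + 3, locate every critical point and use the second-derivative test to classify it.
f'(x) = x^3 + 6*x^2 - 9*x - 54

Solve f'(x) = 0:
  Factor: x^3 + 6*x^2 - 9*x - 54 = (x - 3)*(x + 3)*(x + 6) = 0.
  ⇒ x = -6, -3, 3

f''(x) = 3*x^2 + 12*x - 9
Second-derivative test at each critical point:
  f''(-6) = 27 > 0 → local minimum
  f''(-3) = -18 < 0 → local maximum
  f''(3) = 54 > 0 → local minimum

Critical points: x = -6 (local minimum); x = -3 (local maximum); x = 3 (local minimum)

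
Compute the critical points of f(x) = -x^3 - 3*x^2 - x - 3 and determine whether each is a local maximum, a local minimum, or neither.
f'(x) = -3*x^2 - 6*x - 1

Solve f'(x) = 0:
  3*x^2 + 6*x + 1 = 0 has no rational roots; quadratic formula: x = (-6 ± √24)/6.
  ⇒ x = -1 - sqrt(6)/3 ≈ -1.8165, -1 + sqrt(6)/3 ≈ -0.1835

f''(x) = -6*x - 6
Second-derivative test at each critical point:
  f''(-1.8165) = 4.8990 > 0 → local minimum
  f''(-0.1835) = -4.8990 < 0 → local maximum

Critical points: x = -1 - sqrt(6)/3 ≈ -1.8165 (local minimum); x = -1 + sqrt(6)/3 ≈ -0.1835 (local maximum)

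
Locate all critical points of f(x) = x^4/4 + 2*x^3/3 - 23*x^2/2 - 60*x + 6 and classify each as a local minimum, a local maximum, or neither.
f'(x) = x^3 + 2*x^2 - 23*x - 60

Solve f'(x) = 0:
  Factor: x^3 + 2*x^2 - 23*x - 60 = (x - 5)*(x + 3)*(x + 4) = 0.
  ⇒ x = -4, -3, 5

f''(x) = 3*x^2 + 4*x - 23
Second-derivative test at each critical point:
  f''(-4) = 9 > 0 → local minimum
  f''(-3) = -8 < 0 → local maximum
  f''(5) = 72 > 0 → local minimum

Critical points: x = -4 (local minimum); x = -3 (local maximum); x = 5 (local minimum)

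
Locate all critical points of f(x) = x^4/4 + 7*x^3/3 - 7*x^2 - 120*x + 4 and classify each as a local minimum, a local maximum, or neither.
f'(x) = x^3 + 7*x^2 - 14*x - 120

Solve f'(x) = 0:
  Factor: x^3 + 7*x^2 - 14*x - 120 = (x - 4)*(x + 5)*(x + 6) = 0.
  ⇒ x = -6, -5, 4

f''(x) = 3*x^2 + 14*x - 14
Second-derivative test at each critical point:
  f''(-6) = 10 > 0 → local minimum
  f''(-5) = -9 < 0 → local maximum
  f''(4) = 90 > 0 → local minimum

Critical points: x = -6 (local minimum); x = -5 (local maximum); x = 4 (local minimum)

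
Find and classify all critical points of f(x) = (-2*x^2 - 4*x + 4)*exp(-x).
f'(x) = 2*(x^2 - 4)*exp(-x)

Solve f'(x) = 0:
  f'(x) = (2*x^2 - 8)·exp(-x) and exp(-x) > 0 for every x, so f'(x) = 0 ⇔ 2*x^2 - 8 = 0.
  Factor: 2*x^2 - 8 = 2*(x - 2)*(x + 2) = 0.
  ⇒ x = -2, 2

f''(x) = 2*(-x^2 + 2*x + 4)*exp(-x)
Second-derivative test at each critical point:
  f''(-2) = -59.1124 < 0 → local maximum
  f''(2) = 1.0827 > 0 → local minimum

Critical points: x = -2 (local maximum); x = 2 (local minimum)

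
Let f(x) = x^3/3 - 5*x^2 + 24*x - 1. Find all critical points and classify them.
f'(x) = x^2 - 10*x + 24

Solve f'(x) = 0:
  Factor: x^2 - 10*x + 24 = (x - 6)*(x - 4) = 0.
  ⇒ x = 4, 6

f''(x) = 2*x - 10
Second-derivative test at each critical point:
  f''(4) = -2 < 0 → local maximum
  f''(6) = 2 > 0 → local minimum

Critical points: x = 4 (local maximum); x = 6 (local minimum)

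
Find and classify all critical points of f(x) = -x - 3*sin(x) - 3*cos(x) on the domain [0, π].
f'(x) = -3*sqrt(2)*cos(x + pi/4) - 1

Solve f'(x) = 0 on [0, π]:
  f'(x) = 0 ⇔ 3*sin(x) - 3*cos(x) = 1. Write the left side as R·cos(x + φ) with R = √((-3)² + (-3)²) = 3*sqrt(2), cos φ = -sqrt(2)/2, sin φ = -sqrt(2)/2; then cos(x + φ) = sqrt(2)/6. Solve for x and keep the solutions lying in [0, π].
  ⇒ x = atan((1 + sqrt(17))/(-1 + sqrt(17))) ≈ 1.0233

f''(x) = 3*sqrt(2)*sin(x + pi/4)
Second-derivative test at each critical point:
  f''(1.0233) = 4.1231 > 0 → local minimum

Critical points: x = atan((1 + sqrt(17))/(-1 + sqrt(17))) ≈ 1.0233 (local minimum)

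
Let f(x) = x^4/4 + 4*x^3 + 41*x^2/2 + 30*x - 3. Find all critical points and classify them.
f'(x) = x^3 + 12*x^2 + 41*x + 30

Solve f'(x) = 0:
  Factor: x^3 + 12*x^2 + 41*x + 30 = (x + 1)*(x + 5)*(x + 6) = 0.
  ⇒ x = -6, -5, -1

f''(x) = 3*x^2 + 24*x + 41
Second-derivative test at each critical point:
  f''(-6) = 5 > 0 → local minimum
  f''(-5) = -4 < 0 → local maximum
  f''(-1) = 20 > 0 → local minimum

Critical points: x = -6 (local minimum); x = -5 (local maximum); x = -1 (local minimum)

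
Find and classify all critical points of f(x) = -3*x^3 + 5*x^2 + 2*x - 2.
f'(x) = -9*x^2 + 10*x + 2

Solve f'(x) = 0:
  9*x^2 - 10*x - 2 = 0 has no rational roots; quadratic formula: x = (10 ± √172)/18.
  ⇒ x = 5/9 - sqrt(43)/9 ≈ -0.1730, 5/9 + sqrt(43)/9 ≈ 1.2842

f''(x) = 10 - 18*x
Second-derivative test at each critical point:
  f''(-0.1730) = 13.1149 > 0 → local minimum
  f''(1.2842) = -13.1149 < 0 → local maximum

Critical points: x = 5/9 - sqrt(43)/9 ≈ -0.1730 (local minimum); x = 5/9 + sqrt(43)/9 ≈ 1.2842 (local maximum)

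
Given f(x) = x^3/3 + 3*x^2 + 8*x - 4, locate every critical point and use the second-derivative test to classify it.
f'(x) = x^2 + 6*x + 8

Solve f'(x) = 0:
  Factor: x^2 + 6*x + 8 = (x + 2)*(x + 4) = 0.
  ⇒ x = -4, -2

f''(x) = 2*x + 6
Second-derivative test at each critical point:
  f''(-4) = -2 < 0 → local maximum
  f''(-2) = 2 > 0 → local minimum

Critical points: x = -4 (local maximum); x = -2 (local minimum)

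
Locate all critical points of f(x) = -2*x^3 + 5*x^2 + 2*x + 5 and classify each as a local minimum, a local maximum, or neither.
f'(x) = -6*x^2 + 10*x + 2

Solve f'(x) = 0:
  Factor: -6*x^2 + 10*x + 2 = -2*(3*x^2 - 5*x - 1); 3*x^2 - 5*x - 1 = 0 has no rational roots; quadratic formula: x = (5 ± √37)/6.
  ⇒ x = 5/6 - sqrt(37)/6 ≈ -0.1805, 5/6 + sqrt(37)/6 ≈ 1.8471

f''(x) = 10 - 12*x
Second-derivative test at each critical point:
  f''(-0.1805) = 12.1655 > 0 → local minimum
  f''(1.8471) = -12.1655 < 0 → local maximum

Critical points: x = 5/6 - sqrt(37)/6 ≈ -0.1805 (local minimum); x = 5/6 + sqrt(37)/6 ≈ 1.8471 (local maximum)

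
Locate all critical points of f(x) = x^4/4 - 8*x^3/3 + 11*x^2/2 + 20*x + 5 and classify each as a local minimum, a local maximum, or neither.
f'(x) = x^3 - 8*x^2 + 11*x + 20

Solve f'(x) = 0:
  Factor: x^3 - 8*x^2 + 11*x + 20 = (x - 5)*(x - 4)*(x + 1) = 0.
  ⇒ x = -1, 4, 5

f''(x) = 3*x^2 - 16*x + 11
Second-derivative test at each critical point:
  f''(-1) = 30 > 0 → local minimum
  f''(4) = -5 < 0 → local maximum
  f''(5) = 6 > 0 → local minimum

Critical points: x = -1 (local minimum); x = 4 (local maximum); x = 5 (local minimum)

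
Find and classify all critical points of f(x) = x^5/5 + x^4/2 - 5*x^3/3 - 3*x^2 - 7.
f'(x) = x*(x^3 + 2*x^2 - 5*x - 6)

Solve f'(x) = 0:
  Factor: x^4 + 2*x^3 - 5*x^2 - 6*x = x*(x - 2)*(x + 1)*(x + 3) = 0.
  ⇒ x = -3, -1, 0, 2

f''(x) = 4*x^3 + 6*x^2 - 10*x - 6
Second-derivative test at each critical point:
  f''(-3) = -30 < 0 → local maximum
  f''(-1) = 6 > 0 → local minimum
  f''(0) = -6 < 0 → local maximum
  f''(2) = 30 > 0 → local minimum

Critical points: x = -3 (local maximum); x = -1 (local minimum); x = 0 (local maximum); x = 2 (local minimum)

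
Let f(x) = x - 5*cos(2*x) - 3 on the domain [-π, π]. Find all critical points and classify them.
f'(x) = 10*sin(2*x) + 1

Solve f'(x) = 0 on [-π, π]:
  f'(x) = 0 ⇔ sin(2*x) = -1/10, i.e. 2*x = arcsin(-1/10) + 2nπ or 2*x = π − arcsin(-1/10) + 2nπ; keep the solutions lying in [-π, π].
  ⇒ x = -pi/2 + asin(1/10)/2 ≈ -1.5207, -asin(1/10)/2 ≈ -0.0501, asin(1/10)/2 + pi/2 ≈ 1.6209, pi - asin(1/10)/2 ≈ 3.0915

f''(x) = 20*cos(2*x)
Second-derivative test at each critical point:
  f''(-1.5207) = -19.8997 < 0 → local maximum
  f''(-0.0501) = 19.8997 > 0 → local minimum
  f''(1.6209) = -19.8997 < 0 → local maximum
  f''(3.0915) = 19.8997 > 0 → local minimum

Critical points: x = -pi/2 + asin(1/10)/2 ≈ -1.5207 (local maximum); x = -asin(1/10)/2 ≈ -0.0501 (local minimum); x = asin(1/10)/2 + pi/2 ≈ 1.6209 (local maximum); x = pi - asin(1/10)/2 ≈ 3.0915 (local minimum)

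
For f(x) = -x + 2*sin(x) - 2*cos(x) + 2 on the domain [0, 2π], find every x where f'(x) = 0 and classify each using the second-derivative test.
f'(x) = 2*sqrt(2)*sin(x + pi/4) - 1

Solve f'(x) = 0 on [0, 2π]:
  f'(x) = 0 ⇔ 2*sin(x) + 2*cos(x) = 1. Write the left side as R·cos(x + φ) with R = √(2² + (-2)²) = 2*sqrt(2), cos φ = sqrt(2)/2, sin φ = -sqrt(2)/2; then cos(x + φ) = sqrt(2)/4. Solve for x and keep the solutions lying in [0, 2π].
  ⇒ x = atan((1 + sqrt(7))/(1 - sqrt(7))) + pi ≈ 1.9948, atan((1 - sqrt(7))/(1 + sqrt(7))) + 2*pi ≈ 5.8592

f''(x) = 2*sqrt(2)*cos(x + pi/4)
Second-derivative test at each critical point:
  f''(1.9948) = -2.6458 < 0 → local maximum
  f''(5.8592) = 2.6458 > 0 → local minimum

Critical points: x = atan((1 + sqrt(7))/(1 - sqrt(7))) + pi ≈ 1.9948 (local maximum); x = atan((1 - sqrt(7))/(1 + sqrt(7))) + 2*pi ≈ 5.8592 (local minimum)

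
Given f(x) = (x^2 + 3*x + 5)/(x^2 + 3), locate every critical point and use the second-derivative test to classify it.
f'(x) = (-3*x^2 - 4*x + 9)/(x^4 + 6*x^2 + 9)

Solve f'(x) = 0:
  f'(x) = -(3*x^2 + 4*x - 9)/(x^2 + 3)^2; the denominator is positive wherever f is defined, so f'(x) = 0 ⇔ -3*x^2 - 4*x + 9 = 0.
  3*x^2 + 4*x - 9 = 0 has no rational roots; quadratic formula: x = (-4 ± √124)/6.
  ⇒ x = -sqrt(31)/3 - 2/3 ≈ -2.5226, -2/3 + sqrt(31)/3 ≈ 1.1893

f''(x) = 6*(x^3 + 2*x^2 - 9*x - 2)/(x^6 + 9*x^4 + 27*x^2 + 27)
Second-derivative test at each critical point:
  f''(-2.5226) = 0.1270 > 0 → local minimum
  f''(1.1893) = -0.5715 < 0 → local maximum

Critical points: x = -sqrt(31)/3 - 2/3 ≈ -2.5226 (local minimum); x = -2/3 + sqrt(31)/3 ≈ 1.1893 (local maximum)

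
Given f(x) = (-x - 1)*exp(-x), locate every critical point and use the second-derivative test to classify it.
f'(x) = x*exp(-x)

Solve f'(x) = 0:
  f'(x) = (x)·exp(-x) and exp(-x) > 0 for every x, so f'(x) = 0 ⇔ x = 0.
  x = 0.
  ⇒ x = 0

f''(x) = (1 - x)*exp(-x)
Second-derivative test at each critical point:
  f''(0) = 1 > 0 → local minimum

Critical points: x = 0 (local minimum)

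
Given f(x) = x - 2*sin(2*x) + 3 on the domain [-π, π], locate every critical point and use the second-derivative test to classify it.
f'(x) = 1 - 4*cos(2*x)

Solve f'(x) = 0 on [-π, π]:
  f'(x) = 0 ⇔ cos(2*x) = 1/4, i.e. 2*x = ±arccos(1/4) + 2nπ; keep the solutions lying in [-π, π].
  ⇒ x = -pi + acos(1/4)/2 ≈ -2.4825, -acos(1/4)/2 ≈ -0.6591, acos(1/4)/2 ≈ 0.6591, pi - acos(1/4)/2 ≈ 2.4825

f''(x) = 8*sin(2*x)
Second-derivative test at each critical point:
  f''(-2.4825) = 7.7460 > 0 → local minimum
  f''(-0.6591) = -7.7460 < 0 → local maximum
  f''(0.6591) = 7.7460 > 0 → local minimum
  f''(2.4825) = -7.7460 < 0 → local maximum

Critical points: x = -pi + acos(1/4)/2 ≈ -2.4825 (local minimum); x = -acos(1/4)/2 ≈ -0.6591 (local maximum); x = acos(1/4)/2 ≈ 0.6591 (local minimum); x = pi - acos(1/4)/2 ≈ 2.4825 (local maximum)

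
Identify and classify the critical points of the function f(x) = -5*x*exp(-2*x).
f'(x) = 5*(2*x - 1)*exp(-2*x)

Solve f'(x) = 0:
  f'(x) = (10*x - 5)·exp(-2*x) and exp(-2*x) > 0 for every x, so f'(x) = 0 ⇔ 10*x - 5 = 0.
  Factor: 10*x - 5 = 5*(2*x - 1) = 0.
  ⇒ x = 1/2

f''(x) = 20*(1 - x)*exp(-2*x)
Second-derivative test at each critical point:
  f''(1/2) = 3.6788 > 0 → local minimum

Critical points: x = 1/2 (local minimum)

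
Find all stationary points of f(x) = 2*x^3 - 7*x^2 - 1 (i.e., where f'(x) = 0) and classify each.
f'(x) = 2*x*(3*x - 7)

Solve f'(x) = 0:
  Factor: 6*x^2 - 14*x = 2*x*(3*x - 7) = 0.
  ⇒ x = 0, 7/3

f''(x) = 12*x - 14
Second-derivative test at each critical point:
  f''(0) = -14 < 0 → local maximum
  f''(7/3) = 14 > 0 → local minimum

Critical points: x = 0 (local maximum); x = 7/3 (local minimum)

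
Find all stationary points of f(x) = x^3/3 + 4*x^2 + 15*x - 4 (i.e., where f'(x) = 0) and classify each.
f'(x) = x^2 + 8*x + 15

Solve f'(x) = 0:
  Factor: x^2 + 8*x + 15 = (x + 3)*(x + 5) = 0.
  ⇒ x = -5, -3

f''(x) = 2*x + 8
Second-derivative test at each critical point:
  f''(-5) = -2 < 0 → local maximum
  f''(-3) = 2 > 0 → local minimum

Critical points: x = -5 (local maximum); x = -3 (local minimum)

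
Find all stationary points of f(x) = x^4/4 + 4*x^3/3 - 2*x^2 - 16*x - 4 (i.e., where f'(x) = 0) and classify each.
f'(x) = x^3 + 4*x^2 - 4*x - 16

Solve f'(x) = 0:
  Factor: x^3 + 4*x^2 - 4*x - 16 = (x - 2)*(x + 2)*(x + 4) = 0.
  ⇒ x = -4, -2, 2

f''(x) = 3*x^2 + 8*x - 4
Second-derivative test at each critical point:
  f''(-4) = 12 > 0 → local minimum
  f''(-2) = -8 < 0 → local maximum
  f''(2) = 24 > 0 → local minimum

Critical points: x = -4 (local minimum); x = -2 (local maximum); x = 2 (local minimum)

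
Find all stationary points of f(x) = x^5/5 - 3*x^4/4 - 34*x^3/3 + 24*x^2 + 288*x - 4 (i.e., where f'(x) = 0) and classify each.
f'(x) = x^4 - 3*x^3 - 34*x^2 + 48*x + 288

Solve f'(x) = 0:
  Factor: x^4 - 3*x^3 - 34*x^2 + 48*x + 288 = (x - 6)*(x - 4)*(x + 3)*(x + 4) = 0.
  ⇒ x = -4, -3, 4, 6

f''(x) = 4*x^3 - 9*x^2 - 68*x + 48
Second-derivative test at each critical point:
  f''(-4) = -80 < 0 → local maximum
  f''(-3) = 63 > 0 → local minimum
  f''(4) = -112 < 0 → local maximum
  f''(6) = 180 > 0 → local minimum

Critical points: x = -4 (local maximum); x = -3 (local minimum); x = 4 (local maximum); x = 6 (local minimum)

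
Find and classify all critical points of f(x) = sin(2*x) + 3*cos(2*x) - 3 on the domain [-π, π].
f'(x) = -6*sin(2*x) + 2*cos(2*x)

Solve f'(x) = 0 on [-π, π]:
  f'(x) = 0 ⇔ cos(2*x) = 3*sin(2*x) ⇔ tan(2*x) = 1/3, i.e. 2*x = arctan(1/3) + nπ; keep the solutions lying in [-π, π].
  ⇒ x = -pi + atan(1/3)/2 ≈ -2.9807, -pi/2 + atan(1/3)/2 ≈ -1.4099, atan(1/3)/2 ≈ 0.1609, atan(1/3)/2 + pi/2 ≈ 1.7317

f''(x) = -4*sin(2*x) - 12*cos(2*x)
Second-derivative test at each critical point:
  f''(-2.9807) = -12.6491 < 0 → local maximum
  f''(-1.4099) = 12.6491 > 0 → local minimum
  f''(0.1609) = -12.6491 < 0 → local maximum
  f''(1.7317) = 12.6491 > 0 → local minimum

Critical points: x = -pi + atan(1/3)/2 ≈ -2.9807 (local maximum); x = -pi/2 + atan(1/3)/2 ≈ -1.4099 (local minimum); x = atan(1/3)/2 ≈ 0.1609 (local maximum); x = atan(1/3)/2 + pi/2 ≈ 1.7317 (local minimum)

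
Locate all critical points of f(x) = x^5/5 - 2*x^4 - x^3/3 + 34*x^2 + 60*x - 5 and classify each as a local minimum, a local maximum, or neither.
f'(x) = x^4 - 8*x^3 - x^2 + 68*x + 60

Solve f'(x) = 0:
  Factor: x^4 - 8*x^3 - x^2 + 68*x + 60 = (x - 6)*(x - 5)*(x + 1)*(x + 2) = 0.
  ⇒ x = -2, -1, 5, 6

f''(x) = 4*x^3 - 24*x^2 - 2*x + 68
Second-derivative test at each critical point:
  f''(-2) = -56 < 0 → local maximum
  f''(-1) = 42 > 0 → local minimum
  f''(5) = -42 < 0 → local maximum
  f''(6) = 56 > 0 → local minimum

Critical points: x = -2 (local maximum); x = -1 (local minimum); x = 5 (local maximum); x = 6 (local minimum)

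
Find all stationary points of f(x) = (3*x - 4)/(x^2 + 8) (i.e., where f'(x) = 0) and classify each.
f'(x) = (-3*x^2 + 8*x + 24)/(x^4 + 16*x^2 + 64)

Solve f'(x) = 0:
  f'(x) = -(3*x^2 - 8*x - 24)/(x^2 + 8)^2; the denominator is positive wherever f is defined, so f'(x) = 0 ⇔ -3*x^2 + 8*x + 24 = 0.
  3*x^2 - 8*x - 24 = 0 has no rational roots; quadratic formula: x = (8 ± √352)/6.
  ⇒ x = 4/3 - 2*sqrt(22)/3 ≈ -1.7936, 4/3 + 2*sqrt(22)/3 ≈ 4.4603

f''(x) = 2*(4*x^2*(3*x - 4) + (4 - 9*x)*(x^2 + 8))/(x^2 + 8)^3
Second-derivative test at each critical point:
  f''(-1.7936) = 0.1491 > 0 → local minimum
  f''(4.4603) = -0.0241 < 0 → local maximum

Critical points: x = 4/3 - 2*sqrt(22)/3 ≈ -1.7936 (local minimum); x = 4/3 + 2*sqrt(22)/3 ≈ 4.4603 (local maximum)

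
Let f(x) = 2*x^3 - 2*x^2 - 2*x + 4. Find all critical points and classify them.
f'(x) = 6*x^2 - 4*x - 2

Solve f'(x) = 0:
  Factor: 6*x^2 - 4*x - 2 = 2*(x - 1)*(3*x + 1) = 0.
  ⇒ x = -1/3, 1

f''(x) = 12*x - 4
Second-derivative test at each critical point:
  f''(-1/3) = -8 < 0 → local maximum
  f''(1) = 8 > 0 → local minimum

Critical points: x = -1/3 (local maximum); x = 1 (local minimum)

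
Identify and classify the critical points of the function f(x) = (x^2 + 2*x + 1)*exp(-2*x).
f'(x) = 2*x*(-x - 1)*exp(-2*x)

Solve f'(x) = 0:
  f'(x) = (-2*x^2 - 2*x)·exp(-2*x) and exp(-2*x) > 0 for every x, so f'(x) = 0 ⇔ -2*x^2 - 2*x = 0.
  Factor: -2*x^2 - 2*x = -2*x*(x + 1) = 0.
  ⇒ x = -1, 0

f''(x) = 2*(2*x^2 - 1)*exp(-2*x)
Second-derivative test at each critical point:
  f''(-1) = 14.7781 > 0 → local minimum
  f''(0) = -2 < 0 → local maximum

Critical points: x = -1 (local minimum); x = 0 (local maximum)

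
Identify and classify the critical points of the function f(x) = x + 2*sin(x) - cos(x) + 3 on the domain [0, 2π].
f'(x) = sin(x) + 2*cos(x) + 1

Solve f'(x) = 0 on [0, 2π]:
  f'(x) = 0 ⇔ sin(x) + 2*cos(x) = -1. Write the left side as R·cos(x + φ) with R = √(2² + (-1)²) = sqrt(5), cos φ = 2*sqrt(5)/5, sin φ = -sqrt(5)/5; then cos(x + φ) = -sqrt(5)/5. Solve for x and keep the solutions lying in [0, 2π].
  ⇒ x = pi - atan(3/4) ≈ 2.4981, 3*pi/2 ≈ 4.7124

f''(x) = -2*sin(x) + cos(x)
Second-derivative test at each critical point:
  f''(2.4981) = -2 < 0 → local maximum
  f''(4.7124) = 2 > 0 → local minimum

Critical points: x = pi - atan(3/4) ≈ 2.4981 (local maximum); x = 3*pi/2 ≈ 4.7124 (local minimum)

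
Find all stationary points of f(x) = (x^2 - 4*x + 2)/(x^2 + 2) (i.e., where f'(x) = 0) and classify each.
f'(x) = 4*(x^2 - 2)/(x^4 + 4*x^2 + 4)

Solve f'(x) = 0:
  f'(x) = 4*(x^2 - 2)/(x^2 + 2)^2; the denominator is positive wherever f is defined, so f'(x) = 0 ⇔ 4*x^2 - 8 = 0.
  Factor: 4*x^2 - 8 = 4*(x^2 - 2); x^2 - 2 = 0 has no rational roots; quadratic formula: x = (0 ± √8)/2.
  ⇒ x = -sqrt(2) ≈ -1.4142, sqrt(2) ≈ 1.4142

f''(x) = 8*x*(6 - x^2)/(x^6 + 6*x^4 + 12*x^2 + 8)
Second-derivative test at each critical point:
  f''(-1.4142) = -0.7071 < 0 → local maximum
  f''(1.4142) = 0.7071 > 0 → local minimum

Critical points: x = -sqrt(2) ≈ -1.4142 (local maximum); x = sqrt(2) ≈ 1.4142 (local minimum)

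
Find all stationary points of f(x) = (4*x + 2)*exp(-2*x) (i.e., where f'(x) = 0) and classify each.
f'(x) = -8*x*exp(-2*x)

Solve f'(x) = 0:
  f'(x) = (-8*x)·exp(-2*x) and exp(-2*x) > 0 for every x, so f'(x) = 0 ⇔ -8*x = 0.
  -8*x = 0.
  ⇒ x = 0

f''(x) = 8*(2*x - 1)*exp(-2*x)
Second-derivative test at each critical point:
  f''(0) = -8 < 0 → local maximum

Critical points: x = 0 (local maximum)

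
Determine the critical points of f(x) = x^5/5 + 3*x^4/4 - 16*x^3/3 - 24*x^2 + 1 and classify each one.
f'(x) = x*(x^3 + 3*x^2 - 16*x - 48)

Solve f'(x) = 0:
  Factor: x^4 + 3*x^3 - 16*x^2 - 48*x = x*(x - 4)*(x + 3)*(x + 4) = 0.
  ⇒ x = -4, -3, 0, 4

f''(x) = 4*x^3 + 9*x^2 - 32*x - 48
Second-derivative test at each critical point:
  f''(-4) = -32 < 0 → local maximum
  f''(-3) = 21 > 0 → local minimum
  f''(0) = -48 < 0 → local maximum
  f''(4) = 224 > 0 → local minimum

Critical points: x = -4 (local maximum); x = -3 (local minimum); x = 0 (local maximum); x = 4 (local minimum)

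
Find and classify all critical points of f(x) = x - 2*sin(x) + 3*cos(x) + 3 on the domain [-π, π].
f'(x) = -3*sin(x) - 2*cos(x) + 1

Solve f'(x) = 0 on [-π, π]:
  f'(x) = 0 ⇔ -3*sin(x) - 2*cos(x) = -1. Write the left side as R·cos(x + φ) with R = √((-2)² + 3²) = sqrt(13), cos φ = -2*sqrt(13)/13, sin φ = 3*sqrt(13)/13; then cos(x + φ) = -sqrt(13)/13. Solve for x and keep the solutions lying in [-π, π].
  ⇒ x = atan((3 - 4*sqrt(3))/(2 + 6*sqrt(3))) ≈ -0.3070, atan((3 + 4*sqrt(3))/(2 - 6*sqrt(3))) + pi ≈ 2.2726

f''(x) = 2*sin(x) - 3*cos(x)
Second-derivative test at each critical point:
  f''(-0.3070) = -3.4641 < 0 → local maximum
  f''(2.2726) = 3.4641 > 0 → local minimum

Critical points: x = atan((3 - 4*sqrt(3))/(2 + 6*sqrt(3))) ≈ -0.3070 (local maximum); x = atan((3 + 4*sqrt(3))/(2 - 6*sqrt(3))) + pi ≈ 2.2726 (local minimum)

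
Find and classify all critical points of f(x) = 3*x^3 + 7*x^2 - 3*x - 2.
f'(x) = 9*x^2 + 14*x - 3

Solve f'(x) = 0:
  9*x^2 + 14*x - 3 = 0 has no rational roots; quadratic formula: x = (-14 ± √304)/18.
  ⇒ x = -2*sqrt(19)/9 - 7/9 ≈ -1.7464, -7/9 + 2*sqrt(19)/9 ≈ 0.1909

f''(x) = 18*x + 14
Second-derivative test at each critical point:
  f''(-1.7464) = -17.4356 < 0 → local maximum
  f''(0.1909) = 17.4356 > 0 → local minimum

Critical points: x = -2*sqrt(19)/9 - 7/9 ≈ -1.7464 (local maximum); x = -7/9 + 2*sqrt(19)/9 ≈ 0.1909 (local minimum)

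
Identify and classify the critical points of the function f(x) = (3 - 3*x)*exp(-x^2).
f'(x) = 3*(2*x*(x - 1) - 1)*exp(-x^2)

Solve f'(x) = 0:
  f'(x) = (6*x^2 - 6*x - 3)·exp(-x^2) and exp(-x^2) > 0 for every x, so f'(x) = 0 ⇔ 6*x^2 - 6*x - 3 = 0.
  Factor: 6*x^2 - 6*x - 3 = 3*(2*x^2 - 2*x - 1); 2*x^2 - 2*x - 1 = 0 has no rational roots; quadratic formula: x = (2 ± √12)/4.
  ⇒ x = 1/2 - sqrt(3)/2 ≈ -0.3660, 1/2 + sqrt(3)/2 ≈ 1.3660

f''(x) = 6*(2*x^2*(1 - x) + 3*x - 1)*exp(-x^2)
Second-derivative test at each critical point:
  f''(-0.3660) = -9.0892 < 0 → local maximum
  f''(1.3660) = 1.6081 > 0 → local minimum

Critical points: x = 1/2 - sqrt(3)/2 ≈ -0.3660 (local maximum); x = 1/2 + sqrt(3)/2 ≈ 1.3660 (local minimum)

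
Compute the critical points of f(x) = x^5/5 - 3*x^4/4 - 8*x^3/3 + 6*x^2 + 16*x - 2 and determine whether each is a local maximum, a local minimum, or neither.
f'(x) = x^4 - 3*x^3 - 8*x^2 + 12*x + 16

Solve f'(x) = 0:
  Factor: x^4 - 3*x^3 - 8*x^2 + 12*x + 16 = (x - 4)*(x - 2)*(x + 1)*(x + 2) = 0.
  ⇒ x = -2, -1, 2, 4

f''(x) = 4*x^3 - 9*x^2 - 16*x + 12
Second-derivative test at each critical point:
  f''(-2) = -24 < 0 → local maximum
  f''(-1) = 15 > 0 → local minimum
  f''(2) = -24 < 0 → local maximum
  f''(4) = 60 > 0 → local minimum

Critical points: x = -2 (local maximum); x = -1 (local minimum); x = 2 (local maximum); x = 4 (local minimum)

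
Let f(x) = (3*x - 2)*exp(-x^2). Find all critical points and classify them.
f'(x) = (-2*x*(3*x - 2) + 3)*exp(-x^2)

Solve f'(x) = 0:
  f'(x) = (-6*x^2 + 4*x + 3)·exp(-x^2) and exp(-x^2) > 0 for every x, so f'(x) = 0 ⇔ -6*x^2 + 4*x + 3 = 0.
  6*x^2 - 4*x - 3 = 0 has no rational roots; quadratic formula: x = (4 ± √88)/12.
  ⇒ x = 1/3 - sqrt(22)/6 ≈ -0.4484, 1/3 + sqrt(22)/6 ≈ 1.1151

f''(x) = 2*(2*x^2*(3*x - 2) - 9*x + 2)*exp(-x^2)
Second-derivative test at each critical point:
  f''(-0.4484) = 7.6722 > 0 → local minimum
  f''(1.1151) = -2.7055 < 0 → local maximum

Critical points: x = 1/3 - sqrt(22)/6 ≈ -0.4484 (local minimum); x = 1/3 + sqrt(22)/6 ≈ 1.1151 (local maximum)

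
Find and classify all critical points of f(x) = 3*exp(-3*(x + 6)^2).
f'(x) = 18*(-x - 6)*exp(-3*(x + 6)^2)

Solve f'(x) = 0:
  f'(x) = (-18*x - 108)·exp(-3*(x + 6)^2) and exp(-3*(x + 6)^2) > 0 for every x, so f'(x) = 0 ⇔ -18*x - 108 = 0.
  Factor: -18*x - 108 = -18*(x + 6) = 0.
  ⇒ x = -6

f''(x) = 18*(6*(x + 6)^2 - 1)*exp(-3*(x + 6)^2)
Second-derivative test at each critical point:
  f''(-6) = -18 < 0 → local maximum

Critical points: x = -6 (local maximum)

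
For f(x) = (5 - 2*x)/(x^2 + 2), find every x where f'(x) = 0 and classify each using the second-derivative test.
f'(x) = 2*(x^2 - 5*x - 2)/(x^4 + 4*x^2 + 4)

Solve f'(x) = 0:
  f'(x) = 2*(x^2 - 5*x - 2)/(x^2 + 2)^2; the denominator is positive wherever f is defined, so f'(x) = 0 ⇔ 2*x^2 - 10*x - 4 = 0.
  Factor: 2*x^2 - 10*x - 4 = 2*(x^2 - 5*x - 2); x^2 - 5*x - 2 = 0 has no rational roots; quadratic formula: x = (5 ± √33)/2.
  ⇒ x = 5/2 - sqrt(33)/2 ≈ -0.3723, 5/2 + sqrt(33)/2 ≈ 5.3723

f''(x) = 2*(4*x^2*(5 - 2*x) + (6*x - 5)*(x^2 + 2))/(x^2 + 2)^3
Second-derivative test at each critical point:
  f''(-0.3723) = -2.5121 < 0 → local maximum
  f''(5.3723) = 0.0121 > 0 → local minimum

Critical points: x = 5/2 - sqrt(33)/2 ≈ -0.3723 (local maximum); x = 5/2 + sqrt(33)/2 ≈ 5.3723 (local minimum)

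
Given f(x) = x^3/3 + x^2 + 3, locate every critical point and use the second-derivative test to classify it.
f'(x) = x*(x + 2)

Solve f'(x) = 0:
  Factor: x^2 + 2*x = x*(x + 2) = 0.
  ⇒ x = -2, 0

f''(x) = 2*x + 2
Second-derivative test at each critical point:
  f''(-2) = -2 < 0 → local maximum
  f''(0) = 2 > 0 → local minimum

Critical points: x = -2 (local maximum); x = 0 (local minimum)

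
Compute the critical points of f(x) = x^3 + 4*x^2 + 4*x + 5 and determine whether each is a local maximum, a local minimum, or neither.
f'(x) = 3*x^2 + 8*x + 4

Solve f'(x) = 0:
  Factor: 3*x^2 + 8*x + 4 = (x + 2)*(3*x + 2) = 0.
  ⇒ x = -2, -2/3

f''(x) = 6*x + 8
Second-derivative test at each critical point:
  f''(-2) = -4 < 0 → local maximum
  f''(-2/3) = 4 > 0 → local minimum

Critical points: x = -2 (local maximum); x = -2/3 (local minimum)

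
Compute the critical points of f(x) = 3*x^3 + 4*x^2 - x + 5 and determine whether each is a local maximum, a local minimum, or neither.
f'(x) = 9*x^2 + 8*x - 1

Solve f'(x) = 0:
  Factor: 9*x^2 + 8*x - 1 = (x + 1)*(9*x - 1) = 0.
  ⇒ x = -1, 1/9

f''(x) = 18*x + 8
Second-derivative test at each critical point:
  f''(-1) = -10 < 0 → local maximum
  f''(1/9) = 10 > 0 → local minimum

Critical points: x = -1 (local maximum); x = 1/9 (local minimum)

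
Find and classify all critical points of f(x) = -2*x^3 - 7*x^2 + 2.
f'(x) = 2*x*(-3*x - 7)

Solve f'(x) = 0:
  Factor: -6*x^2 - 14*x = -2*x*(3*x + 7) = 0.
  ⇒ x = -7/3, 0

f''(x) = -12*x - 14
Second-derivative test at each critical point:
  f''(-7/3) = 14 > 0 → local minimum
  f''(0) = -14 < 0 → local maximum

Critical points: x = -7/3 (local minimum); x = 0 (local maximum)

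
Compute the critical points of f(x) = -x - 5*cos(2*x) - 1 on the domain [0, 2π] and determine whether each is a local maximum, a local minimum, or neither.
f'(x) = 10*sin(2*x) - 1

Solve f'(x) = 0 on [0, 2π]:
  f'(x) = 0 ⇔ sin(2*x) = 1/10, i.e. 2*x = arcsin(1/10) + 2nπ or 2*x = π − arcsin(1/10) + 2nπ; keep the solutions lying in [0, 2π].
  ⇒ x = asin(1/10)/2 ≈ 0.0501, -asin(1/10)/2 + pi/2 ≈ 1.5207, asin(1/10)/2 + pi ≈ 3.1917, -asin(1/10)/2 + 3*pi/2 ≈ 4.6623

f''(x) = 20*cos(2*x)
Second-derivative test at each critical point:
  f''(0.0501) = 19.8997 > 0 → local minimum
  f''(1.5207) = -19.8997 < 0 → local maximum
  f''(3.1917) = 19.8997 > 0 → local minimum
  f''(4.6623) = -19.8997 < 0 → local maximum

Critical points: x = asin(1/10)/2 ≈ 0.0501 (local minimum); x = -asin(1/10)/2 + pi/2 ≈ 1.5207 (local maximum); x = asin(1/10)/2 + pi ≈ 3.1917 (local minimum); x = -asin(1/10)/2 + 3*pi/2 ≈ 4.6623 (local maximum)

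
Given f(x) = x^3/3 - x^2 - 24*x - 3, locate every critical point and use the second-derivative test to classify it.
f'(x) = x^2 - 2*x - 24

Solve f'(x) = 0:
  Factor: x^2 - 2*x - 24 = (x - 6)*(x + 4) = 0.
  ⇒ x = -4, 6

f''(x) = 2*x - 2
Second-derivative test at each critical point:
  f''(-4) = -10 < 0 → local maximum
  f''(6) = 10 > 0 → local minimum

Critical points: x = -4 (local maximum); x = 6 (local minimum)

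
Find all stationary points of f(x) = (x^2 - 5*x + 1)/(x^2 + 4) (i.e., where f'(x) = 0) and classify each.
f'(x) = (5*x^2 + 6*x - 20)/(x^4 + 8*x^2 + 16)

Solve f'(x) = 0:
  f'(x) = (5*x^2 + 6*x - 20)/(x^2 + 4)^2; the denominator is positive wherever f is defined, so f'(x) = 0 ⇔ 5*x^2 + 6*x - 20 = 0.
  5*x^2 + 6*x - 20 = 0 has no rational roots; quadratic formula: x = (-6 ± √436)/10.
  ⇒ x = -sqrt(109)/5 - 3/5 ≈ -2.6881, -3/5 + sqrt(109)/5 ≈ 1.4881

f''(x) = 2*(-5*x^3 - 9*x^2 + 60*x + 12)/(x^6 + 12*x^4 + 48*x^2 + 64)
Second-derivative test at each critical point:
  f''(-2.6881) = -0.1657 < 0 → local maximum
  f''(1.4881) = 0.5407 > 0 → local minimum

Critical points: x = -sqrt(109)/5 - 3/5 ≈ -2.6881 (local maximum); x = -3/5 + sqrt(109)/5 ≈ 1.4881 (local minimum)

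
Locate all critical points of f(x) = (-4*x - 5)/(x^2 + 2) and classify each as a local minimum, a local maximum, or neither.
f'(x) = 2*(2*x^2 + 5*x - 4)/(x^4 + 4*x^2 + 4)

Solve f'(x) = 0:
  f'(x) = 2*(2*x^2 + 5*x - 4)/(x^2 + 2)^2; the denominator is positive wherever f is defined, so f'(x) = 0 ⇔ 4*x^2 + 10*x - 8 = 0.
  Factor: 4*x^2 + 10*x - 8 = 2*(2*x^2 + 5*x - 4); 2*x^2 + 5*x - 4 = 0 has no rational roots; quadratic formula: x = (-5 ± √57)/4.
  ⇒ x = -sqrt(57)/4 - 5/4 ≈ -3.1375, -5/4 + sqrt(57)/4 ≈ 0.6375

f''(x) = 2*(-4*x^2*(4*x + 5) + (12*x + 5)*(x^2 + 2))/(x^2 + 2)^3
Second-derivative test at each critical point:
  f''(-3.1375) = -0.1076 < 0 → local maximum
  f''(0.6375) = 2.6076 > 0 → local minimum

Critical points: x = -sqrt(57)/4 - 5/4 ≈ -3.1375 (local maximum); x = -5/4 + sqrt(57)/4 ≈ 0.6375 (local minimum)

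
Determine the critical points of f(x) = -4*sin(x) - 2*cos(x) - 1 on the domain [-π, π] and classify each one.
f'(x) = 2*sin(x) - 4*cos(x)

Solve f'(x) = 0 on [-π, π]:
  f'(x) = 0 ⇔ -4*cos(x) = -2*sin(x) ⇔ tan(x) = 2, i.e. x = arctan(2) + nπ; keep the solutions lying in [-π, π].
  ⇒ x = -pi + atan(2) ≈ -2.0344, atan(2) ≈ 1.1071

f''(x) = 4*sin(x) + 2*cos(x)
Second-derivative test at each critical point:
  f''(-2.0344) = -4.4721 < 0 → local maximum
  f''(1.1071) = 4.4721 > 0 → local minimum

Critical points: x = -pi + atan(2) ≈ -2.0344 (local maximum); x = atan(2) ≈ 1.1071 (local minimum)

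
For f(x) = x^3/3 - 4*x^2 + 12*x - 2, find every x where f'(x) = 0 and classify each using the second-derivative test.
f'(x) = x^2 - 8*x + 12

Solve f'(x) = 0:
  Factor: x^2 - 8*x + 12 = (x - 6)*(x - 2) = 0.
  ⇒ x = 2, 6

f''(x) = 2*x - 8
Second-derivative test at each critical point:
  f''(2) = -4 < 0 → local maximum
  f''(6) = 4 > 0 → local minimum

Critical points: x = 2 (local maximum); x = 6 (local minimum)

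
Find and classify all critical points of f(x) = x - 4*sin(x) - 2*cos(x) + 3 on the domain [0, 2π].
f'(x) = 2*sin(x) - 4*cos(x) + 1

Solve f'(x) = 0 on [0, 2π]:
  f'(x) = 0 ⇔ 2*sin(x) - 4*cos(x) = -1. Write the left side as R·cos(x + φ) with R = √((-4)² + (-2)²) = 2*sqrt(5), cos φ = -2*sqrt(5)/5, sin φ = -sqrt(5)/5; then cos(x + φ) = -sqrt(5)/10. Solve for x and keep the solutions lying in [0, 2π].
  ⇒ x = atan((-1 + 2*sqrt(19))/(2 + sqrt(19))) ≈ 0.8816, atan((-2*sqrt(19) - 1)/(2 - sqrt(19))) + pi ≈ 4.4743

f''(x) = 4*sin(x) + 2*cos(x)
Second-derivative test at each critical point:
  f''(0.8816) = 4.3589 > 0 → local minimum
  f''(4.4743) = -4.3589 < 0 → local maximum

Critical points: x = atan((-1 + 2*sqrt(19))/(2 + sqrt(19))) ≈ 0.8816 (local minimum); x = atan((-2*sqrt(19) - 1)/(2 - sqrt(19))) + pi ≈ 4.4743 (local maximum)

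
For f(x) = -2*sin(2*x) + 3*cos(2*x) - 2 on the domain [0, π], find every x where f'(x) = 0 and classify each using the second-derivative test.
f'(x) = -6*sin(2*x) - 4*cos(2*x)

Solve f'(x) = 0 on [0, π]:
  f'(x) = 0 ⇔ -2*cos(2*x) = 3*sin(2*x) ⇔ tan(2*x) = -2/3, i.e. 2*x = arctan(-2/3) + nπ; keep the solutions lying in [0, π].
  ⇒ x = -atan(2/3)/2 + pi/2 ≈ 1.2768, pi - atan(2/3)/2 ≈ 2.8476

f''(x) = 8*sin(2*x) - 12*cos(2*x)
Second-derivative test at each critical point:
  f''(1.2768) = 14.4222 > 0 → local minimum
  f''(2.8476) = -14.4222 < 0 → local maximum

Critical points: x = -atan(2/3)/2 + pi/2 ≈ 1.2768 (local minimum); x = pi - atan(2/3)/2 ≈ 2.8476 (local maximum)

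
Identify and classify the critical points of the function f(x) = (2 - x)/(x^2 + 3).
f'(x) = (-x^2 + 2*x*(x - 2) - 3)/(x^2 + 3)^2

Solve f'(x) = 0:
  f'(x) = (x^2 - 4*x - 3)/(x^2 + 3)^2; the denominator is positive wherever f is defined, so f'(x) = 0 ⇔ x^2 - 4*x - 3 = 0.
  x^2 - 4*x - 3 = 0 has no rational roots; quadratic formula: x = (4 ± √28)/2.
  ⇒ x = 2 - sqrt(7) ≈ -0.6458, 2 + sqrt(7) ≈ 4.6458

f''(x) = 2*(4*x^2*(2 - x) + (3*x - 2)*(x^2 + 3))/(x^2 + 3)^3
Second-derivative test at each critical point:
  f''(-0.6458) = -0.4532 < 0 → local maximum
  f''(4.6458) = 0.0088 > 0 → local minimum

Critical points: x = 2 - sqrt(7) ≈ -0.6458 (local maximum); x = 2 + sqrt(7) ≈ 4.6458 (local minimum)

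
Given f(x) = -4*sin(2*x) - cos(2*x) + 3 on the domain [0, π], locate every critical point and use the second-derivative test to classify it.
f'(x) = 2*sin(2*x) - 8*cos(2*x)

Solve f'(x) = 0 on [0, π]:
  f'(x) = 0 ⇔ -4*cos(2*x) = -sin(2*x) ⇔ tan(2*x) = 4, i.e. 2*x = arctan(4) + nπ; keep the solutions lying in [0, π].
  ⇒ x = atan(4)/2 ≈ 0.6629, atan(4)/2 + pi/2 ≈ 2.2337

f''(x) = 16*sin(2*x) + 4*cos(2*x)
Second-derivative test at each critical point:
  f''(0.6629) = 16.4924 > 0 → local minimum
  f''(2.2337) = -16.4924 < 0 → local maximum

Critical points: x = atan(4)/2 ≈ 0.6629 (local minimum); x = atan(4)/2 + pi/2 ≈ 2.2337 (local maximum)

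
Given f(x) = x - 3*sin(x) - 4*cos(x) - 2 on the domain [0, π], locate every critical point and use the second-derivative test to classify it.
f'(x) = 4*sin(x) - 3*cos(x) + 1

Solve f'(x) = 0 on [0, π]:
  f'(x) = 0 ⇔ 4*sin(x) - 3*cos(x) = -1. Write the left side as R·cos(x + φ) with R = √((-3)² + (-4)²) = 5, cos φ = -3/5, sin φ = -4/5; then cos(x + φ) = -1/5. Solve for x and keep the solutions lying in [0, π].
  ⇒ x = atan((-4 + 6*sqrt(6))/(3 + 8*sqrt(6))) ≈ 0.4421

f''(x) = 3*sin(x) + 4*cos(x)
Second-derivative test at each critical point:
  f''(0.4421) = 4.8990 > 0 → local minimum

Critical points: x = atan((-4 + 6*sqrt(6))/(3 + 8*sqrt(6))) ≈ 0.4421 (local minimum)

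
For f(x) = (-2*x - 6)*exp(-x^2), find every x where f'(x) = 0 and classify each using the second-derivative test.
f'(x) = 2*(2*x*(x + 3) - 1)*exp(-x^2)

Solve f'(x) = 0:
  f'(x) = (4*x^2 + 12*x - 2)·exp(-x^2) and exp(-x^2) > 0 for every x, so f'(x) = 0 ⇔ 4*x^2 + 12*x - 2 = 0.
  Factor: 4*x^2 + 12*x - 2 = 2*(2*x^2 + 6*x - 1); 2*x^2 + 6*x - 1 = 0 has no rational roots; quadratic formula: x = (-6 ± √44)/4.
  ⇒ x = -sqrt(11)/2 - 3/2 ≈ -3.1583, -3/2 + sqrt(11)/2 ≈ 0.1583

f''(x) = 4*(-2*x^2*(x + 3) + 3*x + 3)*exp(-x^2)
Second-derivative test at each critical point:
  f''(-3.1583) = -0.0006 < 0 → local maximum
  f''(0.1583) = 12.9381 > 0 → local minimum

Critical points: x = -sqrt(11)/2 - 3/2 ≈ -3.1583 (local maximum); x = -3/2 + sqrt(11)/2 ≈ 0.1583 (local minimum)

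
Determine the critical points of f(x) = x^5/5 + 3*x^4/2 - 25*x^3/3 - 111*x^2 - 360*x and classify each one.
f'(x) = x^4 + 6*x^3 - 25*x^2 - 222*x - 360

Solve f'(x) = 0:
  Factor: x^4 + 6*x^3 - 25*x^2 - 222*x - 360 = (x - 6)*(x + 3)*(x + 4)*(x + 5) = 0.
  ⇒ x = -5, -4, -3, 6

f''(x) = 4*x^3 + 18*x^2 - 50*x - 222
Second-derivative test at each critical point:
  f''(-5) = -22 < 0 → local maximum
  f''(-4) = 10 > 0 → local minimum
  f''(-3) = -18 < 0 → local maximum
  f''(6) = 990 > 0 → local minimum

Critical points: x = -5 (local maximum); x = -4 (local minimum); x = -3 (local maximum); x = 6 (local minimum)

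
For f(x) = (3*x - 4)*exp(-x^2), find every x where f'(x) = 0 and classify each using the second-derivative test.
f'(x) = (-2*x*(3*x - 4) + 3)*exp(-x^2)

Solve f'(x) = 0:
  f'(x) = (-6*x^2 + 8*x + 3)·exp(-x^2) and exp(-x^2) > 0 for every x, so f'(x) = 0 ⇔ -6*x^2 + 8*x + 3 = 0.
  6*x^2 - 8*x - 3 = 0 has no rational roots; quadratic formula: x = (8 ± √136)/12.
  ⇒ x = 2/3 - sqrt(34)/6 ≈ -0.3052, 2/3 + sqrt(34)/6 ≈ 1.6385

f''(x) = 2*(2*x^2*(3*x - 4) - 9*x + 4)*exp(-x^2)
Second-derivative test at each critical point:
  f''(-0.3052) = 10.6250 > 0 → local minimum
  f''(1.6385) = -0.7959 < 0 → local maximum

Critical points: x = 2/3 - sqrt(34)/6 ≈ -0.3052 (local minimum); x = 2/3 + sqrt(34)/6 ≈ 1.6385 (local maximum)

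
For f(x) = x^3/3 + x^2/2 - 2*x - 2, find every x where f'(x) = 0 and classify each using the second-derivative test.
f'(x) = x^2 + x - 2

Solve f'(x) = 0:
  Factor: x^2 + x - 2 = (x - 1)*(x + 2) = 0.
  ⇒ x = -2, 1

f''(x) = 2*x + 1
Second-derivative test at each critical point:
  f''(-2) = -3 < 0 → local maximum
  f''(1) = 3 > 0 → local minimum

Critical points: x = -2 (local maximum); x = 1 (local minimum)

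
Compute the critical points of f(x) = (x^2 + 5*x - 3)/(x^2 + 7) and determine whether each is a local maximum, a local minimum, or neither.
f'(x) = 5*(-x^2 + 4*x + 7)/(x^4 + 14*x^2 + 49)

Solve f'(x) = 0:
  f'(x) = -5*(x^2 - 4*x - 7)/(x^2 + 7)^2; the denominator is positive wherever f is defined, so f'(x) = 0 ⇔ -5*x^2 + 20*x + 35 = 0.
  Factor: -5*x^2 + 20*x + 35 = -5*(x^2 - 4*x - 7); x^2 - 4*x - 7 = 0 has no rational roots; quadratic formula: x = (4 ± √44)/2.
  ⇒ x = 2 - sqrt(11) ≈ -1.3166, 2 + sqrt(11) ≈ 5.3166

f''(x) = 10*(x^3 - 6*x^2 - 21*x + 14)/(x^6 + 21*x^4 + 147*x^2 + 343)
Second-derivative test at each critical point:
  f''(-1.3166) = 0.4348 > 0 → local minimum
  f''(5.3166) = -0.0267 < 0 → local maximum

Critical points: x = 2 - sqrt(11) ≈ -1.3166 (local minimum); x = 2 + sqrt(11) ≈ 5.3166 (local maximum)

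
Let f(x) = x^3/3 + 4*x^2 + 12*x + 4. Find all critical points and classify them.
f'(x) = x^2 + 8*x + 12

Solve f'(x) = 0:
  Factor: x^2 + 8*x + 12 = (x + 2)*(x + 6) = 0.
  ⇒ x = -6, -2

f''(x) = 2*x + 8
Second-derivative test at each critical point:
  f''(-6) = -4 < 0 → local maximum
  f''(-2) = 4 > 0 → local minimum

Critical points: x = -6 (local maximum); x = -2 (local minimum)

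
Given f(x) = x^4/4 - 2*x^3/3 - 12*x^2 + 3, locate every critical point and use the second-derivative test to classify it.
f'(x) = x*(x^2 - 2*x - 24)

Solve f'(x) = 0:
  Factor: x^3 - 2*x^2 - 24*x = x*(x - 6)*(x + 4) = 0.
  ⇒ x = -4, 0, 6

f''(x) = 3*x^2 - 4*x - 24
Second-derivative test at each critical point:
  f''(-4) = 40 > 0 → local minimum
  f''(0) = -24 < 0 → local maximum
  f''(6) = 60 > 0 → local minimum

Critical points: x = -4 (local minimum); x = 0 (local maximum); x = 6 (local minimum)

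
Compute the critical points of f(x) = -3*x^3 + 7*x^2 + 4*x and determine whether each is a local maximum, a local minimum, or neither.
f'(x) = -9*x^2 + 14*x + 4

Solve f'(x) = 0:
  9*x^2 - 14*x - 4 = 0 has no rational roots; quadratic formula: x = (14 ± √340)/18.
  ⇒ x = 7/9 - sqrt(85)/9 ≈ -0.2466, 7/9 + sqrt(85)/9 ≈ 1.8022

f''(x) = 14 - 18*x
Second-derivative test at each critical point:
  f''(-0.2466) = 18.4391 > 0 → local minimum
  f''(1.8022) = -18.4391 < 0 → local maximum

Critical points: x = 7/9 - sqrt(85)/9 ≈ -0.2466 (local minimum); x = 7/9 + sqrt(85)/9 ≈ 1.8022 (local maximum)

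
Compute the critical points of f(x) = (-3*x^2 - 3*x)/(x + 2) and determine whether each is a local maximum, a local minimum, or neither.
f'(x) = 3*(-x^2 - 4*x - 2)/(x^2 + 4*x + 4)

Solve f'(x) = 0:
  f'(x) = -3*(x^2 + 4*x + 2)/(x + 2)^2; the denominator is positive wherever f is defined, so f'(x) = 0 ⇔ -3*x^2 - 12*x - 6 = 0.
  Factor: -3*x^2 - 12*x - 6 = -3*(x^2 + 4*x + 2); x^2 + 4*x + 2 = 0 has no rational roots; quadratic formula: x = (-4 ± √8)/2.
  ⇒ x = -2 - sqrt(2) ≈ -3.4142, -2 + sqrt(2) ≈ -0.5858

f''(x) = -12/(x^3 + 6*x^2 + 12*x + 8)
Second-derivative test at each critical point:
  f''(-3.4142) = 4.2426 > 0 → local minimum
  f''(-0.5858) = -4.2426 < 0 → local maximum

Critical points: x = -2 - sqrt(2) ≈ -3.4142 (local minimum); x = -2 + sqrt(2) ≈ -0.5858 (local maximum)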